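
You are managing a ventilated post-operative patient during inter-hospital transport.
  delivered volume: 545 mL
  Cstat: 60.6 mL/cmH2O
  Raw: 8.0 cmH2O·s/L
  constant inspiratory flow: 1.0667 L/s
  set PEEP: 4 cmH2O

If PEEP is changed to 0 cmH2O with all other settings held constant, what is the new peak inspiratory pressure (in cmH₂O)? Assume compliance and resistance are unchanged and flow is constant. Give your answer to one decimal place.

PIP = Vt/C + R·V̇ + PEEP (constant-flow equation of motion).
Only the baseline term changes: ΔPIP = ΔPEEP = 0 − 4 = -4.0 cmH2O.
Original PIP = 545/60.6 + 8.0×1.0667 + 4 = 21.527 cmH2O; new PIP = 21.527 + (-4.0) = 17.527 cmH2O.

17.5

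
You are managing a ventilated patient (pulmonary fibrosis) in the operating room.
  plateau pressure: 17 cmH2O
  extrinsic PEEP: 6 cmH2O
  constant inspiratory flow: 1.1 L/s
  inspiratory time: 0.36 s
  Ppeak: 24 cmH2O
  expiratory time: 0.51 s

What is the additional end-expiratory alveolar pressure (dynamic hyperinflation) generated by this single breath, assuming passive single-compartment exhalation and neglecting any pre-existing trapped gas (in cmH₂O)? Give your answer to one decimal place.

1.2

Vt = flow × Ti = 1.1 L/s × 0.36 s × 1000 mL/L = 396.0 mL.
R = (PIP − Pplat)/V̇ = (24 − 17) / 1.1 = 7.0/1.1 = 6.364 cmH2O·s/L.
C = Vt/(Pplat − PEEP) = 396.0 / (17 − 6) = 396.0/11.0 = 36.0 mL/cmH2O.
τ = R × C = 6.364 × 0.036 L/cmH2O = 0.2291 s.
Fraction remaining = e^(−Te/τ) = e^(−0.51/0.2291) = 0.1079; trapped volume = 396.0 × 0.1079 = 42.728 mL.
Additional alveolar pressure from trapping ≈ V_trapped / C = 42.728 / 36.0 = 1.187 cmH2O.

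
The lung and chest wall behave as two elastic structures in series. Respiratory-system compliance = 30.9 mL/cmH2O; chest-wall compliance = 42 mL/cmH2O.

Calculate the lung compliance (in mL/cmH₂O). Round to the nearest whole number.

117

1/CL = 1/Crs − 1/Ccw.
1/CL = 1/30.9 − 1/42 = 0.008553.
CL = 116.92 mL/cmH2O.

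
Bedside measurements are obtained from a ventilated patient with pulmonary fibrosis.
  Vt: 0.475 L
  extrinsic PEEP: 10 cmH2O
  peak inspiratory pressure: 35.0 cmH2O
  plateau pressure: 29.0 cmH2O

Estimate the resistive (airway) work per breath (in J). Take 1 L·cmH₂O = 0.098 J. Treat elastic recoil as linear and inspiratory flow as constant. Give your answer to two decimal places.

With constant inspiratory flow the resistive pressure is constant at PIP − Pplat = 35.0 − 29.0 = 6.0 cmH2O, so resistive work = 6.0 × 0.475 = 2.85 L·cmH2O.
× 0.098 J/(L·cmH2O) → 0.2793 J.

0.28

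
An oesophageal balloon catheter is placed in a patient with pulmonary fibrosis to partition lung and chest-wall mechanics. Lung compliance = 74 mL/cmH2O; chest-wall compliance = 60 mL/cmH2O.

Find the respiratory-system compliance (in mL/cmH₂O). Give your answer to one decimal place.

Lung and chest wall are elastances in series: 1/Crs = 1/CL + 1/Ccw.
1/Crs = 1/74 + 1/60 = 0.03018.
Crs = 33.135 mL/cmH2O.

33.1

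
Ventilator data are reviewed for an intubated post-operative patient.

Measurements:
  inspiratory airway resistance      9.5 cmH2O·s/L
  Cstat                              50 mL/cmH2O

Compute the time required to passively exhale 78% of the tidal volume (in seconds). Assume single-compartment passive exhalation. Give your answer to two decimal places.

0.72

τ = R × C = 9.5 × 50 mL/cmH2O = 9.5 × 0.050 L/cmH2O = 0.475 s.
Exhaled fraction f = 1 − e^(−t/τ) → t = −τ·ln(1 − f) = −0.475·ln(0.22) = 0.7192 s.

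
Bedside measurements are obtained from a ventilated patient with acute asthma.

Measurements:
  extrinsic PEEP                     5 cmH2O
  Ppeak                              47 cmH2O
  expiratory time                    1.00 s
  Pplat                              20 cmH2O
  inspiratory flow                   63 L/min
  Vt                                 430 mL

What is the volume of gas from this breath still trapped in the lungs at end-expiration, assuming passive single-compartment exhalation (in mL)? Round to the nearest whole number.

Flow: 63 L/min ÷ 60 = 1.05 L/s.
R = (PIP − Pplat)/V̇ = (47 − 20) / 1.05 = 27.0/1.05 = 25.714 cmH2O·s/L.
C = Vt/(Pplat − PEEP) = 430.0 / (20 − 5) = 430.0/15.0 = 28.667 mL/cmH2O.
τ = R × C = 25.714 × 0.02867 L/cmH2O = 0.7372 s.
Fraction remaining = e^(−Te/τ) = e^(−1.00/0.7372) = 0.2576.
Trapped volume = 430.0 × 0.2576 = 110.77 mL.

111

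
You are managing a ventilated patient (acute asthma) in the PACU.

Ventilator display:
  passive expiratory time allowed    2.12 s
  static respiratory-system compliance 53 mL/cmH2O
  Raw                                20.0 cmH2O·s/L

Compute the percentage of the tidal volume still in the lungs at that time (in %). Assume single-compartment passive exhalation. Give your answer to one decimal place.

τ = R × C = 20.0 × 53 mL/cmH2O = 20.0 × 0.053 L/cmH2O = 1.06 s.
Passive exhalation: V(t)/V₀ = e^(−t/τ) = e^(−2.12/1.06) = 0.1353.
Fraction remaining = 0.1353 → 13.53%.

13.5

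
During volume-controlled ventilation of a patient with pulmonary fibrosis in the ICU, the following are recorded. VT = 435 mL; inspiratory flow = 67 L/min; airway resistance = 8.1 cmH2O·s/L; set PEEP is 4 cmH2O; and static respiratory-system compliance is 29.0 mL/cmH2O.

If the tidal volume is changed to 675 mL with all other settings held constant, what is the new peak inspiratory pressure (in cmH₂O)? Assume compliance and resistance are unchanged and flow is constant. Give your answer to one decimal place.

36.3

Flow: 67 L/min ÷ 60 = 1.1167 L/s.
PIP = Vt/C + R·V̇ + PEEP (constant-flow equation of motion).
Only the elastic term changes: ΔPIP = ΔVt / C = (675 − 435) / 29.0 = 8.276 cmH2O.
Original PIP = 435/29.0 + 8.1×1.1167 + 4 = 28.045 cmH2O; new PIP = 28.045 + (8.276) = 36.321 cmH2O.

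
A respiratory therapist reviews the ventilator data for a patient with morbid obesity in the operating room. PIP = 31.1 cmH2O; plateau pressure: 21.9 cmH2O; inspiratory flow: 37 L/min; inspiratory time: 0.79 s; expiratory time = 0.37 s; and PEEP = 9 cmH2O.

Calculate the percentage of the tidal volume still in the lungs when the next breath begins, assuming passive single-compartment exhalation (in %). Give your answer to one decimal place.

Flow: 37 L/min ÷ 60 = 0.6167 L/s.
Vt = flow × Ti = 0.6167 L/s × 0.79 s × 1000 mL/L = 487.19 mL.
R = (PIP − Pplat)/V̇ = (31.1 − 21.9) / 0.6167 = 9.2/0.6167 = 14.918 cmH2O·s/L.
C = Vt/(Pplat − PEEP) = 487.19 / (21.9 − 9) = 487.19/12.9 = 37.767 mL/cmH2O.
τ = R × C = 14.918 × 0.03777 L/cmH2O = 0.5635 s.
Fraction remaining at end-expiration = e^(−Te/τ) = e^(−0.37/0.5635) = 0.5186 → 51.86%.

51.9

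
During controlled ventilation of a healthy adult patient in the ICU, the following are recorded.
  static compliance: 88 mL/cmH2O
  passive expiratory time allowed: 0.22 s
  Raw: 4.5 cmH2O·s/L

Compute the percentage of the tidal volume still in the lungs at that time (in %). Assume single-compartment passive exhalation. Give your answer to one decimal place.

τ = R × C = 4.5 × 88 mL/cmH2O = 4.5 × 0.088 L/cmH2O = 0.396 s.
Passive exhalation: V(t)/V₀ = e^(−t/τ) = e^(−0.22/0.396) = 0.5738.
Fraction remaining = 0.5738 → 57.38%.

57.4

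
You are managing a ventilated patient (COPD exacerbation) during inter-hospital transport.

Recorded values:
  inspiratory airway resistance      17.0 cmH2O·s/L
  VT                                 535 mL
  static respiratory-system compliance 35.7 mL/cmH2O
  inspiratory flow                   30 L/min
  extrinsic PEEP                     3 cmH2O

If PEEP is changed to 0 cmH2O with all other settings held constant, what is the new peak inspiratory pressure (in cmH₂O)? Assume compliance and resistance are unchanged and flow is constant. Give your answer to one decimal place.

Flow: 30 L/min ÷ 60 = 0.5 L/s.
PIP = Vt/C + R·V̇ + PEEP (constant-flow equation of motion).
Only the baseline term changes: ΔPIP = ΔPEEP = 0 − 3 = -3.0 cmH2O.
Original PIP = 535/35.7 + 17.0×0.5 + 3 = 26.486 cmH2O; new PIP = 26.486 + (-3.0) = 23.486 cmH2O.

23.5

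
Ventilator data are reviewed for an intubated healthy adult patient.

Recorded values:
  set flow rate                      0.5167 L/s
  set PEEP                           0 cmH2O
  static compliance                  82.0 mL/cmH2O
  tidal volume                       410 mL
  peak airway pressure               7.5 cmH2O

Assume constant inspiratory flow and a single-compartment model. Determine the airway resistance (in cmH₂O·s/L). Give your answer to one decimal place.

Equation of motion (constant flow): PIP = Vt/C + R·V̇ + PEEP.
R·V̇ = PIP − Vt/C − PEEP = 7.5 − 410/82.0 − 0 = 7.5 − 5.0 − 0 = 2.5 cmH2O.
R = 2.5 / 0.5167 = 4.838 cmH2O·s/L.

4.8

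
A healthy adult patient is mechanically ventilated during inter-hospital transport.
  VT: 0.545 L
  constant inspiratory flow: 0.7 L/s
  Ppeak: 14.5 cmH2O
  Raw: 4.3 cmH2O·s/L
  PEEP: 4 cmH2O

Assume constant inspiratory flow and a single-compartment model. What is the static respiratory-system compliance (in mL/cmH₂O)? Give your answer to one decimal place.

72.8

Equation of motion (constant flow): PIP = Vt/C + R·V̇ + PEEP.
Vt/C = PIP − R·V̇ − PEEP = 14.5 − 4.3×0.7 − 4 = 14.5 − 3.01 − 4 = 7.49 cmH2O.
C = Vt / 7.49 = 545 / 7.49 = 72.764 mL/cmH2O.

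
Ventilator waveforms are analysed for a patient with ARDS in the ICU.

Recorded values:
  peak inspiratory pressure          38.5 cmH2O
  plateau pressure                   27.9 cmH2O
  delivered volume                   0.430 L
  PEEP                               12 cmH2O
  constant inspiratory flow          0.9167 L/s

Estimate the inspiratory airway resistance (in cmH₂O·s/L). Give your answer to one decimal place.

11.6

Raw = (PIP − Pplat) / flow = (38.5 − 27.9) / 0.9167 = 10.6 / 0.9167 = 11.563 cmH2O·s/L.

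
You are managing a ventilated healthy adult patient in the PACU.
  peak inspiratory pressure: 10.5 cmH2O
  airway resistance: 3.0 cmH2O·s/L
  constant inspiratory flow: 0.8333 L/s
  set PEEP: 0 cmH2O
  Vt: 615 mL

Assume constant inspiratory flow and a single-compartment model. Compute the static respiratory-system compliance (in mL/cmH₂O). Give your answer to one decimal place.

76.9

Equation of motion (constant flow): PIP = Vt/C + R·V̇ + PEEP.
Vt/C = PIP − R·V̇ − PEEP = 10.5 − 3.0×0.8333 − 0 = 10.5 − 2.5 − 0 = 8.0 cmH2O.
C = Vt / 8.0 = 615 / 8.0 = 76.875 mL/cmH2O.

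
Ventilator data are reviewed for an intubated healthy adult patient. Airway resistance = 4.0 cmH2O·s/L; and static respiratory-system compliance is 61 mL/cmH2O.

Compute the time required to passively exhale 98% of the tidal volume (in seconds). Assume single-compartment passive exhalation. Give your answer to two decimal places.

τ = R × C = 4.0 × 61 mL/cmH2O = 4.0 × 0.061 L/cmH2O = 0.244 s.
Exhaled fraction f = 1 − e^(−t/τ) → t = −τ·ln(1 − f) = −0.244·ln(0.02) = 0.9545 s.

0.95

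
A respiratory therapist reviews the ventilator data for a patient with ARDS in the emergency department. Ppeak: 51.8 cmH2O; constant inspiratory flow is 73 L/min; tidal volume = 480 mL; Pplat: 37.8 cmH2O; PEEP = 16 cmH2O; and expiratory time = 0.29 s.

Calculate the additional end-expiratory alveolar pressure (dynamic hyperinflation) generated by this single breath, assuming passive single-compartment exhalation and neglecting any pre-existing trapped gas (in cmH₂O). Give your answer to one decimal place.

6.9

Flow: 73 L/min ÷ 60 = 1.2167 L/s.
R = (PIP − Pplat)/V̇ = (51.8 − 37.8) / 1.2167 = 14.0/1.2167 = 11.507 cmH2O·s/L.
C = Vt/(Pplat − PEEP) = 480.0 / (37.8 − 16) = 480.0/21.8 = 22.018 mL/cmH2O.
τ = R × C = 11.507 × 0.02202 L/cmH2O = 0.2534 s.
Fraction remaining = e^(−Te/τ) = e^(−0.29/0.2534) = 0.3184; trapped volume = 480.0 × 0.3184 = 152.83 mL.
Additional alveolar pressure from trapping ≈ V_trapped / C = 152.83 / 22.018 = 6.941 cmH2O.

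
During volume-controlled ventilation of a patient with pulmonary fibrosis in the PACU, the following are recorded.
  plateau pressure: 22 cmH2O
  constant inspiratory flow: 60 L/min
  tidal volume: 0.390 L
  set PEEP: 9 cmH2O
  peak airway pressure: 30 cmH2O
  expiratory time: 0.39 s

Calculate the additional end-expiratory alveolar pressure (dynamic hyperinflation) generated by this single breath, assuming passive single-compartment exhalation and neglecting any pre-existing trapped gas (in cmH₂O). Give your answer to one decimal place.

Flow: 60 L/min ÷ 60 = 1 L/s.
R = (PIP − Pplat)/V̇ = (30 − 22) / 1 = 8.0/1 = 8.0 cmH2O·s/L.
C = Vt/(Pplat − PEEP) = 390.0 / (22 − 9) = 390.0/13.0 = 30.0 mL/cmH2O.
τ = R × C = 8.0 × 0.03 L/cmH2O = 0.24 s.
Fraction remaining = e^(−Te/τ) = e^(−0.39/0.24) = 0.1969; trapped volume = 390.0 × 0.1969 = 76.791 mL.
Additional alveolar pressure from trapping ≈ V_trapped / C = 76.791 / 30.0 = 2.56 cmH2O.

2.6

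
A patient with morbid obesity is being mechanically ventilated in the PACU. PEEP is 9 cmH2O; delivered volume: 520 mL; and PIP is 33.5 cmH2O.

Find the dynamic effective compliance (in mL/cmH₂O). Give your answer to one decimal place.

Dynamic compliance = Vt / (PIP − PEEP) = 520 / (33.5 − 9) = 520 / 24.5 = 21.224 mL/cmH2O.

21.2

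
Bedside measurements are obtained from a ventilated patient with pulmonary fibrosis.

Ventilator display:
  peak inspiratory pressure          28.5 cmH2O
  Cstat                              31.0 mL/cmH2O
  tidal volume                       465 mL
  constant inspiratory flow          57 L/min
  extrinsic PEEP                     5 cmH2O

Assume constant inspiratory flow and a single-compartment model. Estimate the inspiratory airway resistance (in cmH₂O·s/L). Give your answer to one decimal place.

Flow: 57 L/min ÷ 60 = 0.95 L/s.
Equation of motion (constant flow): PIP = Vt/C + R·V̇ + PEEP.
R·V̇ = PIP − Vt/C − PEEP = 28.5 − 465/31.0 − 5 = 28.5 − 15.0 − 5 = 8.5 cmH2O.
R = 8.5 / 0.95 = 8.947 cmH2O·s/L.

8.9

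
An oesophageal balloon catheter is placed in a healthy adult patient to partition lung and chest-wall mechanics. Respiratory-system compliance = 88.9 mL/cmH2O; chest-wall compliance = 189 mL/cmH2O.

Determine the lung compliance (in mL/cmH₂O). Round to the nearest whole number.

1/CL = 1/Crs − 1/Ccw.
1/CL = 1/88.9 − 1/189 = 0.005958.
CL = 167.84 mL/cmH2O.

168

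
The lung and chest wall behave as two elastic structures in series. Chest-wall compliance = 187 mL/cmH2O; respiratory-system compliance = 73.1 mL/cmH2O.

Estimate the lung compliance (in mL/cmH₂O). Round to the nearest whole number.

120

1/CL = 1/Crs − 1/Ccw.
1/CL = 1/73.1 − 1/187 = 0.008332.
CL = 120.02 mL/cmH2O.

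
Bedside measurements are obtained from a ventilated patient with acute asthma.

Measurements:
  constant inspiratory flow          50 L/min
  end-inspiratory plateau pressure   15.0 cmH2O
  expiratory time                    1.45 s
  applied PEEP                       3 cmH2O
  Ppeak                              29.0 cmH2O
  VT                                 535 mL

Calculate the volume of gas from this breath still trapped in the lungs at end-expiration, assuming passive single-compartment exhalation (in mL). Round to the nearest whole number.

77

Flow: 50 L/min ÷ 60 = 0.8333 L/s.
R = (PIP − Pplat)/V̇ = (29.0 − 15.0) / 0.8333 = 14.0/0.8333 = 16.801 cmH2O·s/L.
C = Vt/(Pplat − PEEP) = 535.0 / (15.0 − 3) = 535.0/12.0 = 44.583 mL/cmH2O.
τ = R × C = 16.801 × 0.04458 L/cmH2O = 0.749 s.
Fraction remaining = e^(−Te/τ) = e^(−1.45/0.749) = 0.1443.
Trapped volume = 535.0 × 0.1443 = 77.201 mL.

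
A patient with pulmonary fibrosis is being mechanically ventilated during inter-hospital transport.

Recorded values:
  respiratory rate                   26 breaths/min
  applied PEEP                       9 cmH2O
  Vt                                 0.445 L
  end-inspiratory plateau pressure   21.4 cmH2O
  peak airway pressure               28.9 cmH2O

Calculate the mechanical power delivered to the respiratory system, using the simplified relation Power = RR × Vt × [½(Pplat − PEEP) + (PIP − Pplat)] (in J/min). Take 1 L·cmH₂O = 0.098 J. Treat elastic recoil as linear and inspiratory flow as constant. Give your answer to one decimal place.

15.5

Per-breath work = Vt × [½(Pplat−PEEP) + (PIP−Pplat)] = 0.445 × [0.5×12.4 + 7.5] = 0.445 × 13.7 = 6.097 L·cmH2O.
Power = 26 × 6.097 = 158.52 L·cmH2O/min.
× 0.098 J/(L·cmH2O) → 15.535 J/min.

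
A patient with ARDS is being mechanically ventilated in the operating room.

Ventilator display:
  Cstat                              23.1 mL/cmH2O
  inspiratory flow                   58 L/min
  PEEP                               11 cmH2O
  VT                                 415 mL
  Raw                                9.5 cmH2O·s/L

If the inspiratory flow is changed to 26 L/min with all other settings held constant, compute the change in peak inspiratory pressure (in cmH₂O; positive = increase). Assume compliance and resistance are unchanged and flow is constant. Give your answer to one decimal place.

Flow: 58 L/min ÷ 60 = 0.9667 L/s.
New flow: 26 L/min ÷ 60 = 0.4333 L/s.
PIP = Vt/C + R·V̇ + PEEP (constant-flow equation of motion).
Only the resistive term changes: ΔPIP = R × ΔV̇ = 9.5 × (0.4333 − 0.9667) = 9.5 × -0.5334 = -5.067 cmH2O.

-5.1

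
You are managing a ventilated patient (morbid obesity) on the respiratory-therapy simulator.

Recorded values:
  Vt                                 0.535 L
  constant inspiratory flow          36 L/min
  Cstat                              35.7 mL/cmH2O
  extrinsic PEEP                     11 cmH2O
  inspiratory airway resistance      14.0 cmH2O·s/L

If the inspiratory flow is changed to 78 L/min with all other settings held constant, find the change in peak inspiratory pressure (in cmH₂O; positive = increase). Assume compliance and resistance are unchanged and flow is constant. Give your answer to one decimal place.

Flow: 36 L/min ÷ 60 = 0.6 L/s.
New flow: 78 L/min ÷ 60 = 1.3 L/s.
PIP = Vt/C + R·V̇ + PEEP (constant-flow equation of motion).
Only the resistive term changes: ΔPIP = R × ΔV̇ = 14.0 × (1.3 − 0.6) = 14.0 × 0.7 = 9.8 cmH2O.

9.8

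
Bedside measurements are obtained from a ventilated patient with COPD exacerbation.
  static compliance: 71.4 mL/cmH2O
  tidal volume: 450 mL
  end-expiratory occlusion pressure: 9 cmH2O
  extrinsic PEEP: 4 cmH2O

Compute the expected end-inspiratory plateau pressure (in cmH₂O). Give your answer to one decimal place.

End-expiratory occlusion gives total PEEP = 9 cmH2O (intrinsic PEEP = 9 − 4 = 5). Use total PEEP for the elastic gradient.
Pplat = PEEPtotal + Vt / Cstat = 9 + 450 / 71.4 = 9 + 6.303 = 15.303 cmH2O.

15.3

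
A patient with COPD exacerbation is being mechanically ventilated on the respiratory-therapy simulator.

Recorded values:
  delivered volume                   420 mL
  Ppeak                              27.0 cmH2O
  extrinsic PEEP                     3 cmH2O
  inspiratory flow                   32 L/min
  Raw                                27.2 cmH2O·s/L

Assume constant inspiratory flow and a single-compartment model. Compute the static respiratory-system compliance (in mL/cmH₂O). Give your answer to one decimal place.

Flow: 32 L/min ÷ 60 = 0.5333 L/s.
Equation of motion (constant flow): PIP = Vt/C + R·V̇ + PEEP.
Vt/C = PIP − R·V̇ − PEEP = 27.0 − 27.2×0.5333 − 3 = 27.0 − 14.506 − 3 = 9.494 cmH2O.
C = Vt / 9.494 = 420 / 9.494 = 44.238 mL/cmH2O.

44.2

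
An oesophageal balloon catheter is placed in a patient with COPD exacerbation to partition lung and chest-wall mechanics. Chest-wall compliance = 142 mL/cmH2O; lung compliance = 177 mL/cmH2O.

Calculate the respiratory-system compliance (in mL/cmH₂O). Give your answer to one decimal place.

78.8

Lung and chest wall are elastances in series: 1/Crs = 1/CL + 1/Ccw.
1/Crs = 1/177 + 1/142 = 0.01269.
Crs = 78.802 mL/cmH2O.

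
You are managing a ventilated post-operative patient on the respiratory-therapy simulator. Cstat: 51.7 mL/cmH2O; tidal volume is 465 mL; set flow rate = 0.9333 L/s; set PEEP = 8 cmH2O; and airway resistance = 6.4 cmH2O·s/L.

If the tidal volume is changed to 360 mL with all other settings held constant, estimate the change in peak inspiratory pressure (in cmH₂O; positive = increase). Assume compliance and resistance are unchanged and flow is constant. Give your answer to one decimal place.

PIP = Vt/C + R·V̇ + PEEP (constant-flow equation of motion).
Only the elastic term changes: ΔPIP = ΔVt / C = (360 − 465) / 51.7 = -2.031 cmH2O.

-2.0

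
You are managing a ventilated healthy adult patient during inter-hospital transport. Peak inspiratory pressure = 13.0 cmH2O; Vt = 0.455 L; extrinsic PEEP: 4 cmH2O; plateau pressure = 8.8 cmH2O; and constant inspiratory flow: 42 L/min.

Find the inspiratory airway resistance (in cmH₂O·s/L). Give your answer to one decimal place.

Flow: 42 L/min ÷ 60 = 0.7 L/s.
Raw = (PIP − Pplat) / flow = (13.0 − 8.8) / 0.7 = 4.2 / 0.7 = 6.0 cmH2O·s/L.

6.0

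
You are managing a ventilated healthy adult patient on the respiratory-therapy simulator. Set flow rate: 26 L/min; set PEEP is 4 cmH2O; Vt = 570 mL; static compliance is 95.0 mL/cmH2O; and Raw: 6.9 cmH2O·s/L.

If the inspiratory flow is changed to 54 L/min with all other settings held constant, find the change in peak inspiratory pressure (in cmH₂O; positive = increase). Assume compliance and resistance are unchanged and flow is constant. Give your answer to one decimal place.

3.2

Flow: 26 L/min ÷ 60 = 0.4333 L/s.
New flow: 54 L/min ÷ 60 = 0.9 L/s.
PIP = Vt/C + R·V̇ + PEEP (constant-flow equation of motion).
Only the resistive term changes: ΔPIP = R × ΔV̇ = 6.9 × (0.9 − 0.4333) = 6.9 × 0.4667 = 3.22 cmH2O.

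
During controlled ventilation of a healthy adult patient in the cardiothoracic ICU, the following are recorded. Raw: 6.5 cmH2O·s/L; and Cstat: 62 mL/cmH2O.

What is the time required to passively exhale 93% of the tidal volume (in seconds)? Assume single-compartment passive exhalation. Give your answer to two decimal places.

τ = R × C = 6.5 × 62 mL/cmH2O = 6.5 × 0.062 L/cmH2O = 0.403 s.
Exhaled fraction f = 1 − e^(−t/τ) → t = −τ·ln(1 − f) = −0.403·ln(0.07) = 1.072 s.

1.07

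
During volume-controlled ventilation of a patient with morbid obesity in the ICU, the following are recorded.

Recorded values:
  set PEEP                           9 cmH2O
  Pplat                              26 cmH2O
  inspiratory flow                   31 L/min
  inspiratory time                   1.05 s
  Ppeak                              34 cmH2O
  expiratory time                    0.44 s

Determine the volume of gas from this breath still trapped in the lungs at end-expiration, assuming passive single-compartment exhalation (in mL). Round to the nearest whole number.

223

Flow: 31 L/min ÷ 60 = 0.5167 L/s.
Vt = flow × Ti = 0.5167 L/s × 1.05 s × 1000 mL/L = 542.54 mL.
R = (PIP − Pplat)/V̇ = (34 − 26) / 0.5167 = 8.0/0.5167 = 15.483 cmH2O·s/L.
C = Vt/(Pplat − PEEP) = 542.54 / (26 − 9) = 542.54/17.0 = 31.914 mL/cmH2O.
τ = R × C = 15.483 × 0.03191 L/cmH2O = 0.4941 s.
Fraction remaining = e^(−Te/τ) = e^(−0.44/0.4941) = 0.4104.
Trapped volume = 542.54 × 0.4104 = 222.66 mL.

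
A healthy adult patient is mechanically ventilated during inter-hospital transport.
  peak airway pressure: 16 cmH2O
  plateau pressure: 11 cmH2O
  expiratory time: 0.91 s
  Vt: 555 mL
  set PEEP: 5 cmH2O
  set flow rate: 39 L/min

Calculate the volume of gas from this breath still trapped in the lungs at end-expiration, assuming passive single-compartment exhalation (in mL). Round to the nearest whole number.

154

Flow: 39 L/min ÷ 60 = 0.65 L/s.
R = (PIP − Pplat)/V̇ = (16 − 11) / 0.65 = 5.0/0.65 = 7.692 cmH2O·s/L.
C = Vt/(Pplat − PEEP) = 555.0 / (11 − 5) = 555.0/6.0 = 92.5 mL/cmH2O.
τ = R × C = 7.692 × 0.0925 L/cmH2O = 0.7115 s.
Fraction remaining = e^(−Te/τ) = e^(−0.91/0.7115) = 0.2783.
Trapped volume = 555.0 × 0.2783 = 154.46 mL.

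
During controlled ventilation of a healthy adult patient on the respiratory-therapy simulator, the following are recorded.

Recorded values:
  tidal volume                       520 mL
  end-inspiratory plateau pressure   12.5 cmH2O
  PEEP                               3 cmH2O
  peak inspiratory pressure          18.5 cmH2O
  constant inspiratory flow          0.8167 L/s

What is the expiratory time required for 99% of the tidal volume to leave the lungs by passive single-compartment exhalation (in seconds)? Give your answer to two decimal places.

R = (PIP − Pplat)/V̇ = (18.5 − 12.5) / 0.8167 = 6.0/0.8167 = 7.347 cmH2O·s/L.
C = Vt/(Pplat − PEEP) = 520.0 / (12.5 − 3) = 520.0/9.5 = 54.737 mL/cmH2O.
τ = R × C = 7.347 × 0.05474 L/cmH2O = 0.4022 s.
t = −τ·ln(1 − 0.99) = −0.4022·ln(0.01) = 1.852 s.

1.85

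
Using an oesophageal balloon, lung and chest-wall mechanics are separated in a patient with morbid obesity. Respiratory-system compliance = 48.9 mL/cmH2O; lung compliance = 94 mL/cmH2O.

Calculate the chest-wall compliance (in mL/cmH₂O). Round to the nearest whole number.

102

1/Ccw = 1/Crs − 1/CL.
1/Ccw = 1/48.9 − 1/94 = 0.009812.
Ccw = 101.92 mL/cmH2O.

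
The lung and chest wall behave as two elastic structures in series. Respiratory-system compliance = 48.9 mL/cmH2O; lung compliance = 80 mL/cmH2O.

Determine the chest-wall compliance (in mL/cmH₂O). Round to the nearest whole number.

1/Ccw = 1/Crs − 1/CL.
1/Ccw = 1/48.9 − 1/80 = 0.00795.
Ccw = 125.79 mL/cmH2O.

126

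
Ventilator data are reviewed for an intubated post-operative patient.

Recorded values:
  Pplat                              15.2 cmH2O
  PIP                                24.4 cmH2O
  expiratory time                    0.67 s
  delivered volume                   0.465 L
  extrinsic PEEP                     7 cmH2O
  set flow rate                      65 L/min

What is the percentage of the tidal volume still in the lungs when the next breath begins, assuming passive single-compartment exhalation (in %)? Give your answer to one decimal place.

Flow: 65 L/min ÷ 60 = 1.0833 L/s.
R = (PIP − Pplat)/V̇ = (24.4 − 15.2) / 1.0833 = 9.2/1.0833 = 8.493 cmH2O·s/L.
C = Vt/(Pplat − PEEP) = 465.0 / (15.2 − 7) = 465.0/8.2 = 56.707 mL/cmH2O.
τ = R × C = 8.493 × 0.05671 L/cmH2O = 0.4816 s.
Fraction remaining at end-expiration = e^(−Te/τ) = e^(−0.67/0.4816) = 0.2488 → 24.88%.

24.9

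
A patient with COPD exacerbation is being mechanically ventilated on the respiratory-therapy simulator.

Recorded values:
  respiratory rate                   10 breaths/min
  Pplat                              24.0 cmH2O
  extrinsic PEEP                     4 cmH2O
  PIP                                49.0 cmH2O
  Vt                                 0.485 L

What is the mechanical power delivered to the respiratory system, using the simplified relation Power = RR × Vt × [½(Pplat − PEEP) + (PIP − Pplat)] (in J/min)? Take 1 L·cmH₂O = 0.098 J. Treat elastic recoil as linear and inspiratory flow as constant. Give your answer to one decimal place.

Per-breath work = Vt × [½(Pplat−PEEP) + (PIP−Pplat)] = 0.485 × [0.5×20.0 + 25.0] = 0.485 × 35.0 = 16.975 L·cmH2O.
Power = 10 × 16.975 = 169.75 L·cmH2O/min.
× 0.098 J/(L·cmH2O) → 16.636 J/min.

16.6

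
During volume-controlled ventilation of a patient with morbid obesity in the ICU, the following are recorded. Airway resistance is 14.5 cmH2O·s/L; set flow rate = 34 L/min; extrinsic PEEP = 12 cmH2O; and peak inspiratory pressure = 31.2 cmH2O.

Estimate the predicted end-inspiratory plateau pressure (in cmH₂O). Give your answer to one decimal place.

23.0

Flow: 34 L/min ÷ 60 = 0.5667 L/s.
Pplat = PIP − Raw × flow = 31.2 − 14.5 × 0.5667 = 31.2 − 8.217 = 22.983 cmH2O.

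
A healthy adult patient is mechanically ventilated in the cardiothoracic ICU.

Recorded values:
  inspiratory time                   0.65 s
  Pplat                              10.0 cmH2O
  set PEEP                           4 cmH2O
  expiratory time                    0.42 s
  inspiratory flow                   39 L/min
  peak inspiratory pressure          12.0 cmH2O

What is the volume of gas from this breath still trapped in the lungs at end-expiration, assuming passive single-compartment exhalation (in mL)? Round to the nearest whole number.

Flow: 39 L/min ÷ 60 = 0.65 L/s.
Vt = flow × Ti = 0.65 L/s × 0.65 s × 1000 mL/L = 422.5 mL.
R = (PIP − Pplat)/V̇ = (12.0 − 10.0) / 0.65 = 2.0/0.65 = 3.077 cmH2O·s/L.
C = Vt/(Pplat − PEEP) = 422.5 / (10.0 − 4) = 422.5/6.0 = 70.417 mL/cmH2O.
τ = R × C = 3.077 × 0.07042 L/cmH2O = 0.2167 s.
Fraction remaining = e^(−Te/τ) = e^(−0.42/0.2167) = 0.144.
Trapped volume = 422.5 × 0.144 = 60.84 mL.

61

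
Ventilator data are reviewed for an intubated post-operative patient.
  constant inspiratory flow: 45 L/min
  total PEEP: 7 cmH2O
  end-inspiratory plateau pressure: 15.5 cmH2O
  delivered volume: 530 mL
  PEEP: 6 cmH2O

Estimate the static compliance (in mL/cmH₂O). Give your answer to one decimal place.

62.4

End-expiratory occlusion gives total PEEP = 7 cmH2O (intrinsic PEEP = 7 − 6 = 1). Use total PEEP for the elastic gradient.
Cstat = Vt / (Pplat − PEEPtotal) = 530 / (15.5 − 7) = 530 / 8.5 = 62.353 mL/cmH2O.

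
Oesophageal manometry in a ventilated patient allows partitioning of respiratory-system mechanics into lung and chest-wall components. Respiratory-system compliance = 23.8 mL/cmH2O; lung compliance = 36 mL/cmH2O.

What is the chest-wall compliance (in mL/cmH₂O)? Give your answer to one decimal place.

70.2

1/Ccw = 1/Crs − 1/CL.
1/Ccw = 1/23.8 − 1/36 = 0.01424.
Ccw = 70.225 mL/cmH2O.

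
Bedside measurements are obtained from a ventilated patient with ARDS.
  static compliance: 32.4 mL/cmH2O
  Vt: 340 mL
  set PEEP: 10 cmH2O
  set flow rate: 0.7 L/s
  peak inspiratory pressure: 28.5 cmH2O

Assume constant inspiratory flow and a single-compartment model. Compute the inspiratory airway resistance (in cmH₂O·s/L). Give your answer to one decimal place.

Equation of motion (constant flow): PIP = Vt/C + R·V̇ + PEEP.
R·V̇ = PIP − Vt/C − PEEP = 28.5 − 340/32.4 − 10 = 28.5 − 10.494 − 10 = 8.006 cmH2O.
R = 8.006 / 0.7 = 11.437 cmH2O·s/L.

11.4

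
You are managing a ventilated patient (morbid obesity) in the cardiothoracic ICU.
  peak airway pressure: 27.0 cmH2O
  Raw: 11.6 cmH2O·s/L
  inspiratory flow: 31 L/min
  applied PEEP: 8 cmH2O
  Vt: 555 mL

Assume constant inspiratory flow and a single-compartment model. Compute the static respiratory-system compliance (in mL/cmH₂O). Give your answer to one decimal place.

Flow: 31 L/min ÷ 60 = 0.5167 L/s.
Equation of motion (constant flow): PIP = Vt/C + R·V̇ + PEEP.
Vt/C = PIP − R·V̇ − PEEP = 27.0 − 11.6×0.5167 − 8 = 27.0 − 5.994 − 8 = 13.006 cmH2O.
C = Vt / 13.006 = 555 / 13.006 = 42.673 mL/cmH2O.

42.7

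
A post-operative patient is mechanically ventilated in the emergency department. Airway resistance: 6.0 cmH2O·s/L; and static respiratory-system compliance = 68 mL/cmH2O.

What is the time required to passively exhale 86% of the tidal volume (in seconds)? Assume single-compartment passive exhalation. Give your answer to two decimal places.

0.80

τ = R × C = 6.0 × 68 mL/cmH2O = 6.0 × 0.068 L/cmH2O = 0.408 s.
Exhaled fraction f = 1 − e^(−t/τ) → t = −τ·ln(1 − f) = −0.408·ln(0.14) = 0.8022 s.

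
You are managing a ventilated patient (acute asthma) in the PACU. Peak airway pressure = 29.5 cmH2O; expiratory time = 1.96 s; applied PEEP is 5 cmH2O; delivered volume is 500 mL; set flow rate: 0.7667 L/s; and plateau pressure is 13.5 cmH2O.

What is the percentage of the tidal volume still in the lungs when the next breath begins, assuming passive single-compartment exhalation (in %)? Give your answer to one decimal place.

20.3

R = (PIP − Pplat)/V̇ = (29.5 − 13.5) / 0.7667 = 16.0/0.7667 = 20.869 cmH2O·s/L.
C = Vt/(Pplat − PEEP) = 500.0 / (13.5 − 5) = 500.0/8.5 = 58.824 mL/cmH2O.
τ = R × C = 20.869 × 0.05882 L/cmH2O = 1.228 s.
Fraction remaining at end-expiration = e^(−Te/τ) = e^(−1.96/1.228) = 0.2027 → 20.27%.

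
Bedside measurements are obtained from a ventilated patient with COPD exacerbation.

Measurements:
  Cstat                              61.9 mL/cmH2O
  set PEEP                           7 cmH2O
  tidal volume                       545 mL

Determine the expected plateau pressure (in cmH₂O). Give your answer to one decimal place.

15.8

Pplat = PEEP + Vt / Cstat = 7 + 545 / 61.9 = 7 + 8.805 = 15.805 cmH2O.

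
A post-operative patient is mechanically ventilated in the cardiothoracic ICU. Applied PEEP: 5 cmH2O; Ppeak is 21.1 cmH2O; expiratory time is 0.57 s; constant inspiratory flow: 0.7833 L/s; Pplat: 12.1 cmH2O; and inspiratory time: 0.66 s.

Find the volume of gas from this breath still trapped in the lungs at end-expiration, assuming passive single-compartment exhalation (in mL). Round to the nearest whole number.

Vt = flow × Ti = 0.7833 L/s × 0.66 s × 1000 mL/L = 516.98 mL.
R = (PIP − Pplat)/V̇ = (21.1 − 12.1) / 0.7833 = 9.0/0.7833 = 11.49 cmH2O·s/L.
C = Vt/(Pplat − PEEP) = 516.98 / (12.1 − 5) = 516.98/7.1 = 72.814 mL/cmH2O.
τ = R × C = 11.49 × 0.07281 L/cmH2O = 0.8366 s.
Fraction remaining = e^(−Te/τ) = e^(−0.57/0.8366) = 0.5059.
Trapped volume = 516.98 × 0.5059 = 261.54 mL.

262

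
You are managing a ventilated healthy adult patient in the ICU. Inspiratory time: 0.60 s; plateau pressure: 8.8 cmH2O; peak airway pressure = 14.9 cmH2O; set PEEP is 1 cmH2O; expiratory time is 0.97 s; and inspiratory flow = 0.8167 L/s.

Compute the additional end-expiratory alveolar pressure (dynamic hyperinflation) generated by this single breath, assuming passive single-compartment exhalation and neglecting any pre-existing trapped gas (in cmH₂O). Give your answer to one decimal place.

Vt = flow × Ti = 0.8167 L/s × 0.60 s × 1000 mL/L = 490.02 mL.
R = (PIP − Pplat)/V̇ = (14.9 − 8.8) / 0.8167 = 6.1/0.8167 = 7.469 cmH2O·s/L.
C = Vt/(Pplat − PEEP) = 490.02 / (8.8 − 1) = 490.02/7.8 = 62.823 mL/cmH2O.
τ = R × C = 7.469 × 0.06282 L/cmH2O = 0.4692 s.
Fraction remaining = e^(−Te/τ) = e^(−0.97/0.4692) = 0.1265; trapped volume = 490.02 × 0.1265 = 61.988 mL.
Additional alveolar pressure from trapping ≈ V_trapped / C = 61.988 / 62.823 = 0.9867 cmH2O.

1.0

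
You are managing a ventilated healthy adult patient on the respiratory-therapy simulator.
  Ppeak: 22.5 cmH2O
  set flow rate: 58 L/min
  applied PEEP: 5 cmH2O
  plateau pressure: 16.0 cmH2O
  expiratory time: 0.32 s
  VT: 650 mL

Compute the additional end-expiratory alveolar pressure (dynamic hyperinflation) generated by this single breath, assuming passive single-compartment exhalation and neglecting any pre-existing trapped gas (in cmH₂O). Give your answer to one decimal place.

4.9

Flow: 58 L/min ÷ 60 = 0.9667 L/s.
R = (PIP − Pplat)/V̇ = (22.5 − 16.0) / 0.9667 = 6.5/0.9667 = 6.724 cmH2O·s/L.
C = Vt/(Pplat − PEEP) = 650.0 / (16.0 − 5) = 650.0/11.0 = 59.091 mL/cmH2O.
τ = R × C = 6.724 × 0.05909 L/cmH2O = 0.3973 s.
Fraction remaining = e^(−Te/τ) = e^(−0.32/0.3973) = 0.4469; trapped volume = 650.0 × 0.4469 = 290.49 mL.
Additional alveolar pressure from trapping ≈ V_trapped / C = 290.49 / 59.091 = 4.916 cmH2O.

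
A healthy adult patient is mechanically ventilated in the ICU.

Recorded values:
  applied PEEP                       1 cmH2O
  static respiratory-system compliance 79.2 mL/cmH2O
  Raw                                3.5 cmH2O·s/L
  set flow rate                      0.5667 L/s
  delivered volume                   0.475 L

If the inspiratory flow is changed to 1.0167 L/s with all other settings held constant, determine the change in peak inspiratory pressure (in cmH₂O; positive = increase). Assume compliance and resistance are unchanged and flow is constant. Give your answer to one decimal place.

1.6

PIP = Vt/C + R·V̇ + PEEP (constant-flow equation of motion).
Only the resistive term changes: ΔPIP = R × ΔV̇ = 3.5 × (1.0167 − 0.5667) = 3.5 × 0.45 = 1.575 cmH2O.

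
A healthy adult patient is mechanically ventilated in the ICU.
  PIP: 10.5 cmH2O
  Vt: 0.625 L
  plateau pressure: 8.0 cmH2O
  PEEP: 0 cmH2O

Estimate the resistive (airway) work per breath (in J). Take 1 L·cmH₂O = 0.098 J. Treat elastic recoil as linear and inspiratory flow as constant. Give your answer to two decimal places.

With constant inspiratory flow the resistive pressure is constant at PIP − Pplat = 10.5 − 8.0 = 2.5 cmH2O, so resistive work = 2.5 × 0.625 = 1.563 L·cmH2O.
× 0.098 J/(L·cmH2O) → 0.1532 J.

0.15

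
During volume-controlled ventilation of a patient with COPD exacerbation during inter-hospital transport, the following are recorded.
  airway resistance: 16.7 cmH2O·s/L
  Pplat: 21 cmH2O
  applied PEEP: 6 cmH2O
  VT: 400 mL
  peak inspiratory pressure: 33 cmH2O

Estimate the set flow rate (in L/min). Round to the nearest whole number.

43

flow = (PIP − Pplat) / Raw = (33 − 21) / 16.7 = 0.7186 L/s × 60 = 43.116 L/min.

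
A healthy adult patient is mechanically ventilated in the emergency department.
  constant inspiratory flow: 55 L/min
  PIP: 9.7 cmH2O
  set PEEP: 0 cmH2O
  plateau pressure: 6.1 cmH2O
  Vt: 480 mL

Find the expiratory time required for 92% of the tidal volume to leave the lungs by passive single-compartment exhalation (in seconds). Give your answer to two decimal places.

Flow: 55 L/min ÷ 60 = 0.9167 L/s.
R = (PIP − Pplat)/V̇ = (9.7 − 6.1) / 0.9167 = 3.6/0.9167 = 3.927 cmH2O·s/L.
C = Vt/(Pplat − PEEP) = 480.0 / (6.1 − 0) = 480.0/6.1 = 78.689 mL/cmH2O.
τ = R × C = 3.927 × 0.07869 L/cmH2O = 0.309 s.
t = −τ·ln(1 − 0.92) = −0.309·ln(0.08) = 0.7805 s.

0.78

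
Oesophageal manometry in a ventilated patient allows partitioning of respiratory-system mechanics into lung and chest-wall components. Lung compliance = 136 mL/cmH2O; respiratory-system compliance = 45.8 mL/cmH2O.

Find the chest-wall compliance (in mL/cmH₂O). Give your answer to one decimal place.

69.1

1/Ccw = 1/Crs − 1/CL.
1/Ccw = 1/45.8 − 1/136 = 0.01448.
Ccw = 69.061 mL/cmH2O.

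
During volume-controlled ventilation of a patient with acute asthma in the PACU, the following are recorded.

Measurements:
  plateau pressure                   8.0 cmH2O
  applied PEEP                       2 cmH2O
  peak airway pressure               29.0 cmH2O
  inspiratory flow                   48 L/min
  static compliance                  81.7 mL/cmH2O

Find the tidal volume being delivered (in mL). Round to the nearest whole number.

Vt = Cstat × (Pplat − PEEP) = 81.7 × (8.0 − 2) = 81.7 × 6.0 = 490.2 mL.

490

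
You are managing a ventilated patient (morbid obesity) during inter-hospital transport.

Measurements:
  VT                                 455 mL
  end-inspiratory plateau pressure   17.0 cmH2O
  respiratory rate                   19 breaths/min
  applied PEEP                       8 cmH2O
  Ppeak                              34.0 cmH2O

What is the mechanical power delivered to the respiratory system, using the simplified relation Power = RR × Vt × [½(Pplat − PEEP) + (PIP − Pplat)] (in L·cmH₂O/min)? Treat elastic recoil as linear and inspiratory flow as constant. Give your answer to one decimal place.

185.9

Per-breath work = Vt × [½(Pplat−PEEP) + (PIP−Pplat)] = 0.455 × [0.5×9.0 + 17.0] = 0.455 × 21.5 = 9.783 L·cmH2O.
Power = 19 × 9.783 = 185.88 L·cmH2O/min.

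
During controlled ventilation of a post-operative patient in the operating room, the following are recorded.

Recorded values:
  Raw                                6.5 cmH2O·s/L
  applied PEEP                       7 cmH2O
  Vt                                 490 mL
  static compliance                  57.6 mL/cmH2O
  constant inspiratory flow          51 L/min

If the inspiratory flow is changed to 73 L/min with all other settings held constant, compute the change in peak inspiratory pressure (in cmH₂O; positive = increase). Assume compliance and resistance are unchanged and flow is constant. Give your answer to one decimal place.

Flow: 51 L/min ÷ 60 = 0.85 L/s.
New flow: 73 L/min ÷ 60 = 1.2167 L/s.
PIP = Vt/C + R·V̇ + PEEP (constant-flow equation of motion).
Only the resistive term changes: ΔPIP = R × ΔV̇ = 6.5 × (1.2167 − 0.85) = 6.5 × 0.3667 = 2.384 cmH2O.

2.4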